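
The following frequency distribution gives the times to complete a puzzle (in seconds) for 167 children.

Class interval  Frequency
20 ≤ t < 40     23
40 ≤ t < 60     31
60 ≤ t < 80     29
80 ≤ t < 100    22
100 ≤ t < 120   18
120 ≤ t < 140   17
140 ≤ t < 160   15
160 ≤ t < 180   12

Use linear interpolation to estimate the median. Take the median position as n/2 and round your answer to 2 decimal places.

80.45

Cumulative frequencies: 23, 54, 83, 105, 123, 140, 155, 167
n = 167; position = n/2 = 83.5.
This falls in the class 80 ≤ t < 100: L = 80, F = 83, f = 22, h = 20.
Median ≈ 80 + ((83.5 − 83) / 22) × 20 = 80.4545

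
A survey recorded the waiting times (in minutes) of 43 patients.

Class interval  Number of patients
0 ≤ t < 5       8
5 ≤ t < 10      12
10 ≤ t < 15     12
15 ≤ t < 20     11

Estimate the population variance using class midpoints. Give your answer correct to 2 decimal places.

28.07

Midpoints: 2.5, 7.5, 12.5, 17.5
n = 43, Σfm = 452.5, mean = 10.5233
Σfm² = 5968.75
Σf(m − x̄)² = Σfm² − (Σfm)²/n = 5968.75 − 452.5²/43 = 1206.9767
Population variance = 1206.9767 / 43 = 28.0692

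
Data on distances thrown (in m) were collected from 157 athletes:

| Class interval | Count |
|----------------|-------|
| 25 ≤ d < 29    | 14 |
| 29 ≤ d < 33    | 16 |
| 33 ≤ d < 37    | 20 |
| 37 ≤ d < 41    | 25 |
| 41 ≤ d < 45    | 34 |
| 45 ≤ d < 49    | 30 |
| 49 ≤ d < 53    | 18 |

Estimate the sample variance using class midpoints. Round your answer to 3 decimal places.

Midpoints: 27, 31, 35, 39, 43, 47, 51
n = 157, Σfm = 6339, mean = 40.3758
Σfm² = 264061
Σf(m − x̄)² = Σfm² − (Σfm)²/n = 264061 − 6339²/157 = 8118.8280
Sample variance = 8118.8280 / 156 = 52.0438

52.044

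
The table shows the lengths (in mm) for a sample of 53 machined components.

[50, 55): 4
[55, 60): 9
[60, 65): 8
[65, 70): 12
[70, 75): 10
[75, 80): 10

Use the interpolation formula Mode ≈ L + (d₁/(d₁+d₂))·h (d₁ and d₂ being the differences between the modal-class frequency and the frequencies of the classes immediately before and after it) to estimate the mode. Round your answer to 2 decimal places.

68.33

Modal class: [65, 70) (highest frequency 12).
d₁ = 12 − 8 = 4, d₂ = 12 − 10 = 2
Mode ≈ 65 + (4/(4+2)) × 5 = 65 + 3.3333 = 68.3333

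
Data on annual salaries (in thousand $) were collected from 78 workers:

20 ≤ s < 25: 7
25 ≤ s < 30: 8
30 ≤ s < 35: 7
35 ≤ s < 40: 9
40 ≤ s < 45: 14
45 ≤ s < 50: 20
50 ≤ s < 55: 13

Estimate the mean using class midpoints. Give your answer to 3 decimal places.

Midpoints: 22.5, 27.5, 32.5, 37.5, 42.5, 47.5, 52.5
Σfm = 7×22.5 + 8×27.5 + 7×32.5 + 9×37.5 + 14×42.5 + 20×47.5 + 13×52.5 = 3170
n = Σf = 78
Mean = 3170 / 78 = 40.6410

40.641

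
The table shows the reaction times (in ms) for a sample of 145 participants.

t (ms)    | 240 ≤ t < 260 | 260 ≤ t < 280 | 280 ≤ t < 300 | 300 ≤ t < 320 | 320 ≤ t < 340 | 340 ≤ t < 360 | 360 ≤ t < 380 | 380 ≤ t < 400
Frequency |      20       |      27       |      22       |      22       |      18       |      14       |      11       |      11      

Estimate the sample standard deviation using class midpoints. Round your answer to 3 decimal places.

42.747

Midpoints: 250, 270, 290, 310, 330, 350, 370, 390
n = 145, Σfm = 44690, mean = 308.2069
Σfm² = 14036900
Σf(m − x̄)² = Σfm² − (Σfm)²/n = 14036900 − 44690²/145 = 263133.7931
Sample variance = 263133.7931 / 144 = 1827.3180
Standard deviation = √1827.3180 = 42.7471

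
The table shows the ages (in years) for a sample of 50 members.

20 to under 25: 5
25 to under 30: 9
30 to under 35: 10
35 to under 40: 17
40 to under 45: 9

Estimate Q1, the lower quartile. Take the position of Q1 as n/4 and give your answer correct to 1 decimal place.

29.2

Cumulative frequencies: 5, 14, 24, 41, 50
n = 50; position = n/4 = 12.5.
This falls in the class 25 to under 30: L = 25, F = 5, f = 9, h = 5.
Lower quartile ≈ 25 + ((12.5 − 5) / 9) × 5 = 29.1667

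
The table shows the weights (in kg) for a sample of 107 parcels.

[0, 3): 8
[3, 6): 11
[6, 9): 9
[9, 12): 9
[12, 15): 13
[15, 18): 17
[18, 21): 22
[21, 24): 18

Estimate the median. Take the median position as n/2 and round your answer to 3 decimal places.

15.618

Cumulative frequencies: 8, 19, 28, 37, 50, 67, 89, 107
n = 107; position = n/2 = 53.5.
This falls in the class [15, 18): L = 15, F = 50, f = 17, h = 3.
Median ≈ 15 + ((53.5 − 50) / 17) × 3 = 15.6176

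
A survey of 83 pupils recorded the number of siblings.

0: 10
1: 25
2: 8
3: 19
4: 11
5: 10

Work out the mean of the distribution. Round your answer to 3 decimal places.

2.313

Values: 0, 1, 2, 3, 4, 5
Σfx = 10×0 + 25×1 + 8×2 + 19×3 + 11×4 + 10×5 = 192
n = Σf = 83
Mean = 192 / 83 = 2.3133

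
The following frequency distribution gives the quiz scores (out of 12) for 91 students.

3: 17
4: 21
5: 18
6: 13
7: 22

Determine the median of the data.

Cumulative frequencies: 17, 38, 56, 69, 91
n = 91, so the median is the value in position (n+1)/2 = 46.
Position 46 falls at value 5.

5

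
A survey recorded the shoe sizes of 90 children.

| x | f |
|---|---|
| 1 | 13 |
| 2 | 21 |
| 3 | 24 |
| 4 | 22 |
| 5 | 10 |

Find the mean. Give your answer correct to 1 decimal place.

Values: 1, 2, 3, 4, 5
Σfx = 13×1 + 21×2 + 24×3 + 22×4 + 10×5 = 265
n = Σf = 90
Mean = 265 / 90 = 2.9444

2.9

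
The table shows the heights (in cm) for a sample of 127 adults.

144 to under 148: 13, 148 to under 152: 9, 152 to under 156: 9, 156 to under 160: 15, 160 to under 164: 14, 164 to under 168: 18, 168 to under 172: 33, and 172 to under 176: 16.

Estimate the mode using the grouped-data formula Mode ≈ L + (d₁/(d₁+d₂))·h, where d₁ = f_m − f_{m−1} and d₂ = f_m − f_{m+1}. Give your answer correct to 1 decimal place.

Modal class: 168 to under 172 (highest frequency 33).
d₁ = 33 − 18 = 15, d₂ = 33 − 16 = 17
Mode ≈ 168 + (15/(15+17)) × 4 = 168 + 1.8750 = 169.8750

169.9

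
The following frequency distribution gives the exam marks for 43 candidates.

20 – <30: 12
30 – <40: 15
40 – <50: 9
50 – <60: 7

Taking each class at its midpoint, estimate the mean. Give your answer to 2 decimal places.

Midpoints: 25, 35, 45, 55
Σfm = 12×25 + 15×35 + 9×45 + 7×55 = 1615
n = Σf = 43
Mean = 1615 / 43 = 37.5581

37.56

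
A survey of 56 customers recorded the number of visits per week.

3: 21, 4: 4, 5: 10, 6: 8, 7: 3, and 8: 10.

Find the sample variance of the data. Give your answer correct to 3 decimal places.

3.599

Values: 3, 4, 5, 6, 7, 8
n = 56, Σfx = 278, mean = 4.9643
Σfx² = 1578
Σf(x − x̄)² = Σfx² − (Σfx)²/n = 1578 − 278²/56 = 197.9286
Sample variance = 197.9286 / 55 = 3.5987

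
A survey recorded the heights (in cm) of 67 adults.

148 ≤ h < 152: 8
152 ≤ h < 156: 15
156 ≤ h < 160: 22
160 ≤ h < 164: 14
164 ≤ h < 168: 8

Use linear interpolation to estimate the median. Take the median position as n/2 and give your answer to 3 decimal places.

157.909

Cumulative frequencies: 8, 23, 45, 59, 67
n = 67; position = n/2 = 33.5.
This falls in the class 156 ≤ h < 160: L = 156, F = 23, f = 22, h = 4.
Median ≈ 156 + ((33.5 − 23) / 22) × 4 = 157.9091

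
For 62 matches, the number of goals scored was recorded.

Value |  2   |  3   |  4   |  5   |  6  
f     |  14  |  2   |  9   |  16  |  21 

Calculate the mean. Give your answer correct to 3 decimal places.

Values: 2, 3, 4, 5, 6
Σfx = 14×2 + 2×3 + 9×4 + 16×5 + 21×6 = 276
n = Σf = 62
Mean = 276 / 62 = 4.4516

4.452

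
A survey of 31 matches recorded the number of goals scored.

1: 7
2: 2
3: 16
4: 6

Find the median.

Cumulative frequencies: 7, 9, 25, 31
n = 31, so the median is the value in position (n+1)/2 = 16.
Position 16 falls at value 3.

3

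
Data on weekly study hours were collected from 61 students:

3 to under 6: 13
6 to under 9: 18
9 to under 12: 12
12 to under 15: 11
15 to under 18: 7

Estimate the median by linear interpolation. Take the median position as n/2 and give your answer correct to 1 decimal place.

8.9

Cumulative frequencies: 13, 31, 43, 54, 61
n = 61; position = n/2 = 30.5.
This falls in the class 6 to under 9: L = 6, F = 13, f = 18, h = 3.
Median ≈ 6 + ((30.5 − 13) / 18) × 3 = 8.9167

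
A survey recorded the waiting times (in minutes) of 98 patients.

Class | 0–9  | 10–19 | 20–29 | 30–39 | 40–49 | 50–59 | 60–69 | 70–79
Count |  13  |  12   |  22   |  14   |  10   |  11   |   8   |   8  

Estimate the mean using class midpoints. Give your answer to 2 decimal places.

Midpoints: 4.5, 14.5, 24.5, 34.5, 44.5, 54.5, 64.5, 74.5
Σfm = 13×4.5 + 12×14.5 + 22×24.5 + 14×34.5 + 10×44.5 + 11×54.5 + 8×64.5 + 8×74.5 = 3411
n = Σf = 98
Mean = 3411 / 98 = 34.8061

34.81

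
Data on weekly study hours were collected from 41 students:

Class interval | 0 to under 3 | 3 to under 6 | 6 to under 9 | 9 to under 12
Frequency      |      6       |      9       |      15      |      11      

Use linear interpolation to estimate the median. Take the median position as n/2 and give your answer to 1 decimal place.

7.1

Cumulative frequencies: 6, 15, 30, 41
n = 41; position = n/2 = 20.5.
This falls in the class 6 to under 9: L = 6, F = 15, f = 15, h = 3.
Median ≈ 6 + ((20.5 − 15) / 15) × 3 = 7.1000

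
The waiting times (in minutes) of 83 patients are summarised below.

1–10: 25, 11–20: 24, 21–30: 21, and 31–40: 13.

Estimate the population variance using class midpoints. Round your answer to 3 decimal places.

111.047

Midpoints: 5.5, 15.5, 25.5, 35.5
n = 83, Σfm = 1506.5, mean = 18.1506
Σfm² = 36560.75
Σf(m − x̄)² = Σfm² − (Σfm)²/n = 36560.75 − 1506.5²/83 = 9216.8675
Population variance = 9216.8675 / 83 = 111.0466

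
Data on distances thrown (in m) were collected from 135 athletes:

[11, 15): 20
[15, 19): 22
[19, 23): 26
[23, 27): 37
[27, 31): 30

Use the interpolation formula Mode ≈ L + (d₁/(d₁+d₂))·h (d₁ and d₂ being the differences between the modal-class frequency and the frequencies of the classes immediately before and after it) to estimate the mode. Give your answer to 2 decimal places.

25.44

Modal class: [23, 27) (highest frequency 37).
d₁ = 37 − 26 = 11, d₂ = 37 − 30 = 7
Mode ≈ 23 + (11/(11+7)) × 4 = 23 + 2.4444 = 25.4444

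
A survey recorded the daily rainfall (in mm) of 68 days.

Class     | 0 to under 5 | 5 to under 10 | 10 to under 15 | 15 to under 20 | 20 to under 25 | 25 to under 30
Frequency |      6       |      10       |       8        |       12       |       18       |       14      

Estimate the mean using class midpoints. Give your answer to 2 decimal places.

17.50

Midpoints: 2.5, 7.5, 12.5, 17.5, 22.5, 27.5
Σfm = 6×2.5 + 10×7.5 + 8×12.5 + 12×17.5 + 18×22.5 + 14×27.5 = 1190
n = Σf = 68
Mean = 1190 / 68 = 17.5000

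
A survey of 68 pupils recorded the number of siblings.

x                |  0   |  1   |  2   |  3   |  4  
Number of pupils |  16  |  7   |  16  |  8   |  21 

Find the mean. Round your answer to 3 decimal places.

2.162

Values: 0, 1, 2, 3, 4
Σfx = 16×0 + 7×1 + 16×2 + 8×3 + 21×4 = 147
n = Σf = 68
Mean = 147 / 68 = 2.1618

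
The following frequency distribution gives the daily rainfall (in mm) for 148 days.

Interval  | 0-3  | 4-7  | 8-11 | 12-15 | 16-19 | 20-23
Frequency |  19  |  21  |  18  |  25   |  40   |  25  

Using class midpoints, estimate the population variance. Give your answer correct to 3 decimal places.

Midpoints: 1.5, 5.5, 9.5, 13.5, 17.5, 21.5
n = 148, Σfm = 1890, mean = 12.7703
Σfm² = 30665
Σf(m − x̄)² = Σfm² − (Σfm)²/n = 30665 − 1890²/148 = 6529.1892
Population variance = 6529.1892 / 148 = 44.1161

44.116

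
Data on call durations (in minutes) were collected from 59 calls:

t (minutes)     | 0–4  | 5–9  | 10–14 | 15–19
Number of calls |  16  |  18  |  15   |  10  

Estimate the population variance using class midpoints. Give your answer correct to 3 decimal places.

27.492

Midpoints: 2, 7, 12, 17
n = 59, Σfm = 508, mean = 8.6102
Σfm² = 5996
Σf(m − x̄)² = Σfm² − (Σfm)²/n = 5996 − 508²/59 = 1622.0339
Population variance = 1622.0339 / 59 = 27.4921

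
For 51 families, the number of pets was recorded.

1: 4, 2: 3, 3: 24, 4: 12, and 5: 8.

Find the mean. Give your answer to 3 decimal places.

3.333

Values: 1, 2, 3, 4, 5
Σfx = 4×1 + 3×2 + 24×3 + 12×4 + 8×5 = 170
n = Σf = 51
Mean = 170 / 51 = 3.3333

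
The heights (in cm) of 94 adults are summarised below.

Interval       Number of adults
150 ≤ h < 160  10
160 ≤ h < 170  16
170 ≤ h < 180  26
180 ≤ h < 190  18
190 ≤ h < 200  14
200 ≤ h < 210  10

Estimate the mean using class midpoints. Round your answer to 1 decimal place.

179.3

Midpoints: 155, 165, 175, 185, 195, 205
Σfm = 10×155 + 16×165 + 26×175 + 18×185 + 14×195 + 10×205 = 16850
n = Σf = 94
Mean = 16850 / 94 = 179.2553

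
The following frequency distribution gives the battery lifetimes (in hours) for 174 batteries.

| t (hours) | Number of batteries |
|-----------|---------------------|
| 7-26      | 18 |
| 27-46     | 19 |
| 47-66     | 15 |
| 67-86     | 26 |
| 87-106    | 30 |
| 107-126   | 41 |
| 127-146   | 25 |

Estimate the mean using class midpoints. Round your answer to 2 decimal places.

Midpoints: 16.5, 36.5, 56.5, 76.5, 96.5, 116.5, 136.5
Σfm = 18×16.5 + 19×36.5 + 15×56.5 + 26×76.5 + 30×96.5 + 41×116.5 + 25×136.5 = 14911
n = Σf = 174
Mean = 14911 / 174 = 85.6954

85.70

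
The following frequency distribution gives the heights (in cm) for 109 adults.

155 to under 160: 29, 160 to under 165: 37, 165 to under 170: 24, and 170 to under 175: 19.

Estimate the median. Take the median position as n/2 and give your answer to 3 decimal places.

163.446

Cumulative frequencies: 29, 66, 90, 109
n = 109; position = n/2 = 54.5.
This falls in the class 160 to under 165: L = 160, F = 29, f = 37, h = 5.
Median ≈ 160 + ((54.5 − 29) / 37) × 5 = 163.4459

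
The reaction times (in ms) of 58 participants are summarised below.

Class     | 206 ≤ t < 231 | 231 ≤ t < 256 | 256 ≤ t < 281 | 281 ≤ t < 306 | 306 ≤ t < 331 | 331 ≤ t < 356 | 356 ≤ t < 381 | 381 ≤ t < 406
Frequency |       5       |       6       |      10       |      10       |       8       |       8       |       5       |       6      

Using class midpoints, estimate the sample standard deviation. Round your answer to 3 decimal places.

52.183

Midpoints: 218.5, 243.5, 268.5, 293.5, 318.5, 343.5, 368.5, 393.5
n = 58, Σfm = 17673, mean = 304.7069
Σfm² = 5540300.5
Σf(m − x̄)² = Σfm² − (Σfm)²/n = 5540300.5 − 17673²/58 = 155215.5172
Sample variance = 155215.5172 / 57 = 2723.0792
Standard deviation = √2723.0792 = 52.1831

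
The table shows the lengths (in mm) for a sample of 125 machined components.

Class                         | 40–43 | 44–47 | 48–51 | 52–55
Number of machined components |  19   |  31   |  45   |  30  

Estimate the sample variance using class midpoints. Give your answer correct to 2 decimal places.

Midpoints: 41.5, 45.5, 49.5, 53.5
n = 125, Σfm = 6031.5, mean = 48.2520
Σfm² = 293029.25
Σf(m − x̄)² = Σfm² − (Σfm)²/n = 293029.25 − 6031.5²/125 = 1997.3120
Sample variance = 1997.3120 / 124 = 16.1074

16.11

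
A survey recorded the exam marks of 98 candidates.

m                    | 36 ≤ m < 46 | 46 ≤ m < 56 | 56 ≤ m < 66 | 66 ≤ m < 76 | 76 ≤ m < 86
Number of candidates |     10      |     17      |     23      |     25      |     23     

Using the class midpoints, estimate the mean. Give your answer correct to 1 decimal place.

64.5

Midpoints: 41, 51, 61, 71, 81
Σfm = 10×41 + 17×51 + 23×61 + 25×71 + 23×81 = 6318
n = Σf = 98
Mean = 6318 / 98 = 64.4694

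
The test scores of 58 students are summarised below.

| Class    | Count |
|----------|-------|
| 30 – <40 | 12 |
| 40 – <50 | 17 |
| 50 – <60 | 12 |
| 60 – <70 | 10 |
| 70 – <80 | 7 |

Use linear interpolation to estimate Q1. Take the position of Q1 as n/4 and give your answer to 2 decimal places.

41.47

Cumulative frequencies: 12, 29, 41, 51, 58
n = 58; position = n/4 = 14.5.
This falls in the class 40 – <50: L = 40, F = 12, f = 17, h = 10.
Lower quartile ≈ 40 + ((14.5 − 12) / 17) × 10 = 41.4706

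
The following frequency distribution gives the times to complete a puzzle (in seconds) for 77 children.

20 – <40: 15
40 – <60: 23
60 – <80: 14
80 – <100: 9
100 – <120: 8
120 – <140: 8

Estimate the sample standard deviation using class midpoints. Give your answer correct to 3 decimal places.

Midpoints: 30, 50, 70, 90, 110, 130
n = 77, Σfm = 5310, mean = 68.9610
Σfm² = 444500
Σf(m − x̄)² = Σfm² − (Σfm)²/n = 444500 − 5310²/77 = 78316.8831
Sample variance = 78316.8831 / 76 = 1030.4853
Standard deviation = √1030.4853 = 32.1012

32.101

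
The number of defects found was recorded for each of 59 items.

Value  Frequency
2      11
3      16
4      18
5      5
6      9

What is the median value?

Cumulative frequencies: 11, 27, 45, 50, 59
n = 59, so the median is the value in position (n+1)/2 = 30.
Position 30 falls at value 4.

4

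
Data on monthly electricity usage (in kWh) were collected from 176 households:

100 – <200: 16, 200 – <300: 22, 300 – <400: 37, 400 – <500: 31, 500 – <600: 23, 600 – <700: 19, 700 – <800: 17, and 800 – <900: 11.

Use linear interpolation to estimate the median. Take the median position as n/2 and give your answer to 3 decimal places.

Cumulative frequencies: 16, 38, 75, 106, 129, 148, 165, 176
n = 176; position = n/2 = 88.
This falls in the class 400 – <500: L = 400, F = 75, f = 31, h = 100.
Median ≈ 400 + ((88 − 75) / 31) × 100 = 441.9355

441.935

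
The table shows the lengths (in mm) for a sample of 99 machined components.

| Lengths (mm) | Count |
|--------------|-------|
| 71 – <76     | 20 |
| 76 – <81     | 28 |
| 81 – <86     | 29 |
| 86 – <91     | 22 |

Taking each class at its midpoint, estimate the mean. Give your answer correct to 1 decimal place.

81.2

Midpoints: 73.5, 78.5, 83.5, 88.5
Σfm = 20×73.5 + 28×78.5 + 29×83.5 + 22×88.5 = 8036.5
n = Σf = 99
Mean = 8036.5 / 99 = 81.1768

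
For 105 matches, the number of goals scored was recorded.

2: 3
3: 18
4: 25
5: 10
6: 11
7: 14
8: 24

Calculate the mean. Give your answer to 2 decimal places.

Values: 2, 3, 4, 5, 6, 7, 8
Σfx = 3×2 + 18×3 + 25×4 + 10×5 + 11×6 + 14×7 + 24×8 = 566
n = Σf = 105
Mean = 566 / 105 = 5.3905

5.39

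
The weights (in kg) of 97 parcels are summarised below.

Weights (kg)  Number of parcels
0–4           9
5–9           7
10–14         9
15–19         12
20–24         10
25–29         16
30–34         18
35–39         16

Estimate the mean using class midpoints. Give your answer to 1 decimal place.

Midpoints: 2, 7, 12, 17, 22, 27, 32, 37
Σfm = 9×2 + 7×7 + 9×12 + 12×17 + 10×22 + 16×27 + 18×32 + 16×37 = 2199
n = Σf = 97
Mean = 2199 / 97 = 22.6701

22.7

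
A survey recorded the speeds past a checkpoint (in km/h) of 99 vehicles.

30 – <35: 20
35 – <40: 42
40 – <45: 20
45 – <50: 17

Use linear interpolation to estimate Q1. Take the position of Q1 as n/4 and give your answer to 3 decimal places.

35.565

Cumulative frequencies: 20, 62, 82, 99
n = 99; position = n/4 = 24.75.
This falls in the class 35 – <40: L = 35, F = 20, f = 42, h = 5.
Lower quartile ≈ 35 + ((24.75 − 20) / 42) × 5 = 35.5655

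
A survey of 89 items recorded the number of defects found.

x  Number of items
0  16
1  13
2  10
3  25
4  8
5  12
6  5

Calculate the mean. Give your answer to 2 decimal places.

2.58

Values: 0, 1, 2, 3, 4, 5, 6
Σfx = 16×0 + 13×1 + 10×2 + 25×3 + 8×4 + 12×5 + 5×6 = 230
n = Σf = 89
Mean = 230 / 89 = 2.5843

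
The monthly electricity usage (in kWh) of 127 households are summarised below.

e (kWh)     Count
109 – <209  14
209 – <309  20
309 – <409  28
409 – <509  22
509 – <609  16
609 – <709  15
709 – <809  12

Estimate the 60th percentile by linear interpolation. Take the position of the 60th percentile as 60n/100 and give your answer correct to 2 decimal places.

Cumulative frequencies: 14, 34, 62, 84, 100, 115, 127
n = 127; position = 60n/100 = 76.2.
This falls in the class 409 – <509: L = 409, F = 62, f = 22, h = 100.
60th percentile ≈ 409 + ((76.2 − 62) / 22) × 100 = 473.5455

473.55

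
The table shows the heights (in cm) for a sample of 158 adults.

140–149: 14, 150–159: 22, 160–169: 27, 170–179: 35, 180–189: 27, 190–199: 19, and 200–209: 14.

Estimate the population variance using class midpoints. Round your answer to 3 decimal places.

297.324

Midpoints: 144.5, 154.5, 164.5, 174.5, 184.5, 194.5, 204.5
n = 158, Σfm = 27511, mean = 174.1203
Σfm² = 4837199.5
Σf(m − x̄)² = Σfm² − (Σfm)²/n = 4837199.5 − 27511²/158 = 46977.2152
Population variance = 46977.2152 / 158 = 297.3241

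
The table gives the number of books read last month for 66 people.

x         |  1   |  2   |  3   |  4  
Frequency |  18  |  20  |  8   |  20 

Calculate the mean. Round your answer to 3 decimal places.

2.455

Values: 1, 2, 3, 4
Σfx = 18×1 + 20×2 + 8×3 + 20×4 = 162
n = Σf = 66
Mean = 162 / 66 = 2.4545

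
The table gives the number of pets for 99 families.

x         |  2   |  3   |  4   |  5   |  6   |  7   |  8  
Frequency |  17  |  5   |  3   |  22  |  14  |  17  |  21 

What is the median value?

6

Cumulative frequencies: 17, 22, 25, 47, 61, 78, 99
n = 99, so the median is the value in position (n+1)/2 = 50.
Position 50 falls at value 6.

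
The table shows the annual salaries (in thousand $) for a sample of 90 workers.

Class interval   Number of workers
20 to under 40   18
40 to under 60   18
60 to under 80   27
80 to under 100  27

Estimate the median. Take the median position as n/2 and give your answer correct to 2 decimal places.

66.67

Cumulative frequencies: 18, 36, 63, 90
n = 90; position = n/2 = 45.
This falls in the class 60 to under 80: L = 60, F = 36, f = 27, h = 20.
Median ≈ 60 + ((45 − 36) / 27) × 20 = 66.6667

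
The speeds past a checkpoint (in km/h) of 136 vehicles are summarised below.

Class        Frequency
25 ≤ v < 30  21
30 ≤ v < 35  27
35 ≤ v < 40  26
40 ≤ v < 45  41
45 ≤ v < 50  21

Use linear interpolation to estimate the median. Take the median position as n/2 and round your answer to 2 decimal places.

Cumulative frequencies: 21, 48, 74, 115, 136
n = 136; position = n/2 = 68.
This falls in the class 35 ≤ v < 40: L = 35, F = 48, f = 26, h = 5.
Median ≈ 35 + ((68 − 48) / 26) × 5 = 38.8462

38.85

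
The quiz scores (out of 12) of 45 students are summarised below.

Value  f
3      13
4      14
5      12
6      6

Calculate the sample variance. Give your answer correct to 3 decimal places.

Values: 3, 4, 5, 6
n = 45, Σfx = 191, mean = 4.2444
Σfx² = 857
Σf(x − x̄)² = Σfx² − (Σfx)²/n = 857 − 191²/45 = 46.3111
Sample variance = 46.3111 / 44 = 1.0525

1.053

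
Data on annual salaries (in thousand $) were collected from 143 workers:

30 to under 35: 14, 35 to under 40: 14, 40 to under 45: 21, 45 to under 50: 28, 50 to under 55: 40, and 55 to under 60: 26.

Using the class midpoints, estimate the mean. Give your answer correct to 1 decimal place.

Midpoints: 32.5, 37.5, 42.5, 47.5, 52.5, 57.5
Σfm = 14×32.5 + 14×37.5 + 21×42.5 + 28×47.5 + 40×52.5 + 26×57.5 = 6797.5
n = Σf = 143
Mean = 6797.5 / 143 = 47.5350

47.5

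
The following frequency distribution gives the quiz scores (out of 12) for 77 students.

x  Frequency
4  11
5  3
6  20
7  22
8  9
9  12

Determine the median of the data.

7

Cumulative frequencies: 11, 14, 34, 56, 65, 77
n = 77, so the median is the value in position (n+1)/2 = 39.
Position 39 falls at value 7.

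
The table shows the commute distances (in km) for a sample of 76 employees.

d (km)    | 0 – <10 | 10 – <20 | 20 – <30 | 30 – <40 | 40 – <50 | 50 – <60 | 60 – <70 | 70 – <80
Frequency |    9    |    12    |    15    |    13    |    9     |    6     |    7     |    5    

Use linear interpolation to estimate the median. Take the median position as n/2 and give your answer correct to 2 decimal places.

Cumulative frequencies: 9, 21, 36, 49, 58, 64, 71, 76
n = 76; position = n/2 = 38.
This falls in the class 30 – <40: L = 30, F = 36, f = 13, h = 10.
Median ≈ 30 + ((38 − 36) / 13) × 10 = 31.5385

31.54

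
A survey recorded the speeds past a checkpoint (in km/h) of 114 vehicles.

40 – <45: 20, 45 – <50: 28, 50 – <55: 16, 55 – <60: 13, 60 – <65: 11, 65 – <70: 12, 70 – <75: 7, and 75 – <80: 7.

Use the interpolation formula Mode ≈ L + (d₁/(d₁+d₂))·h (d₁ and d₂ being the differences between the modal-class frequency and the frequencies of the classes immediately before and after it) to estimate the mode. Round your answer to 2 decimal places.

Modal class: 45 – <50 (highest frequency 28).
d₁ = 28 − 20 = 8, d₂ = 28 − 16 = 12
Mode ≈ 45 + (8/(8+12)) × 5 = 45 + 2.0000 = 47.0000

47.00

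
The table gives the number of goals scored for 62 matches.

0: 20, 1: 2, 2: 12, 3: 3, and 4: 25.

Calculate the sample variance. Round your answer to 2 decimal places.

3.00

Values: 0, 1, 2, 3, 4
n = 62, Σfx = 135, mean = 2.1774
Σfx² = 477
Σf(x − x̄)² = Σfx² − (Σfx)²/n = 477 − 135²/62 = 183.0484
Sample variance = 183.0484 / 61 = 3.0008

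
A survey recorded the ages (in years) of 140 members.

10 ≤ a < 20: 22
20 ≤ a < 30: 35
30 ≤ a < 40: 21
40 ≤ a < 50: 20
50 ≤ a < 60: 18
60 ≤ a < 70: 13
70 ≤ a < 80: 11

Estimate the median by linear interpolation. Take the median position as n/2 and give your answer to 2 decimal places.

36.19

Cumulative frequencies: 22, 57, 78, 98, 116, 129, 140
n = 140; position = n/2 = 70.
This falls in the class 30 ≤ a < 40: L = 30, F = 57, f = 21, h = 10.
Median ≈ 30 + ((70 − 57) / 21) × 10 = 36.1905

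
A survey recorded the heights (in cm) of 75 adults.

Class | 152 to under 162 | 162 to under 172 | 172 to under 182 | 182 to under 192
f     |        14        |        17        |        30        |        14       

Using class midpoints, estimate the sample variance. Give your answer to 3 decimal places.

Midpoints: 157, 167, 177, 187
n = 75, Σfm = 12965, mean = 172.8667
Σfm² = 2248635
Σf(m − x̄)² = Σfm² − (Σfm)²/n = 2248635 − 12965²/75 = 7418.6667
Sample variance = 7418.6667 / 74 = 100.2523

100.252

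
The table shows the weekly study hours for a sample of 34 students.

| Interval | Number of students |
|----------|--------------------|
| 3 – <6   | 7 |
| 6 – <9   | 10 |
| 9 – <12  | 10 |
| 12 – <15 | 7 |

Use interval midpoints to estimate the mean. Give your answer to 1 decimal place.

9.0

Midpoints: 4.5, 7.5, 10.5, 13.5
Σfm = 7×4.5 + 10×7.5 + 10×10.5 + 7×13.5 = 306
n = Σf = 34
Mean = 306 / 34 = 9.0000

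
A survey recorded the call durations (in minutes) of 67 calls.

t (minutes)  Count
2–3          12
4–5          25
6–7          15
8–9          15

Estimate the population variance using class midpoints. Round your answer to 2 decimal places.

Midpoints: 2.5, 4.5, 6.5, 8.5
n = 67, Σfm = 367.5, mean = 5.4851
Σfm² = 2298.75
Σf(m − x̄)² = Σfm² − (Σfm)²/n = 2298.75 − 367.5²/67 = 282.9851
Population variance = 282.9851 / 67 = 4.2237

4.22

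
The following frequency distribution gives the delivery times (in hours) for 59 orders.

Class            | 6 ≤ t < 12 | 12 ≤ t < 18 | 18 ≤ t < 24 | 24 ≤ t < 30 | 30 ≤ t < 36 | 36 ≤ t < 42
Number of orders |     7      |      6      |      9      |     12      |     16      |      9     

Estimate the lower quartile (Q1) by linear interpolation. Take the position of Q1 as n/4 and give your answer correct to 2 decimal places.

19.17

Cumulative frequencies: 7, 13, 22, 34, 50, 59
n = 59; position = n/4 = 14.75.
This falls in the class 18 ≤ t < 24: L = 18, F = 13, f = 9, h = 6.
Lower quartile ≈ 18 + ((14.75 − 13) / 9) × 6 = 19.1667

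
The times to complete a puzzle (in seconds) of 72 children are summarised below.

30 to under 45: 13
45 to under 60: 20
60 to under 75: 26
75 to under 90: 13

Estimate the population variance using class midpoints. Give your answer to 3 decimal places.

Midpoints: 37.5, 52.5, 67.5, 82.5
n = 72, Σfm = 4365, mean = 60.6250
Σfm² = 280350
Σf(m − x̄)² = Σfm² − (Σfm)²/n = 280350 − 4365²/72 = 15721.8750
Population variance = 15721.8750 / 72 = 218.3594

218.359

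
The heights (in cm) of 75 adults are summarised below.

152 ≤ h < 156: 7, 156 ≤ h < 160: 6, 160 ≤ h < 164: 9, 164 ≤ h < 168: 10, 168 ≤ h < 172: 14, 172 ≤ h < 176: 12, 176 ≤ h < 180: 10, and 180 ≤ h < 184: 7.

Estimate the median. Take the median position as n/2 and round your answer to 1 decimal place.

169.6

Cumulative frequencies: 7, 13, 22, 32, 46, 58, 68, 75
n = 75; position = n/2 = 37.5.
This falls in the class 168 ≤ h < 172: L = 168, F = 32, f = 14, h = 4.
Median ≈ 168 + ((37.5 − 32) / 14) × 4 = 169.5714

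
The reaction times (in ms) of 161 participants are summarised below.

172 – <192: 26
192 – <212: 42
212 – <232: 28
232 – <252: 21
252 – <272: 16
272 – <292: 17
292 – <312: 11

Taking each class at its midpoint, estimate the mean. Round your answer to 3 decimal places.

Midpoints: 182, 202, 222, 242, 262, 282, 302
Σfm = 26×182 + 42×202 + 28×222 + 21×242 + 16×262 + 17×282 + 11×302 = 36822
n = Σf = 161
Mean = 36822 / 161 = 228.7081

228.708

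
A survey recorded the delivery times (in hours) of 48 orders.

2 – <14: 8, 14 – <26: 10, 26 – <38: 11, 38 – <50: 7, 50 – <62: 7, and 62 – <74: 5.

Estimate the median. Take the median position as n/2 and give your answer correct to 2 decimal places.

Cumulative frequencies: 8, 18, 29, 36, 43, 48
n = 48; position = n/2 = 24.
This falls in the class 26 – <38: L = 26, F = 18, f = 11, h = 12.
Median ≈ 26 + ((24 − 18) / 11) × 12 = 32.5455

32.55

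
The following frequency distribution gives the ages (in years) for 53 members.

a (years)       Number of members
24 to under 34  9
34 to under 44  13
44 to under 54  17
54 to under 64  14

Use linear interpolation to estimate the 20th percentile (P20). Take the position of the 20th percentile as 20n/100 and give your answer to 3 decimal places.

Cumulative frequencies: 9, 22, 39, 53
n = 53; position = 20n/100 = 10.6.
This falls in the class 34 to under 44: L = 34, F = 9, f = 13, h = 10.
20th percentile ≈ 34 + ((10.6 − 9) / 13) × 10 = 35.2308

35.231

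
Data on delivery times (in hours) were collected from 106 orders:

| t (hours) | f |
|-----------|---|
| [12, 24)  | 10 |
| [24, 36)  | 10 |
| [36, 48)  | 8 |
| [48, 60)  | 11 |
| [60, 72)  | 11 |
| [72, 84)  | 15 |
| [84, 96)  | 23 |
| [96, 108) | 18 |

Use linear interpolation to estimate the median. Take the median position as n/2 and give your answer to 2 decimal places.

74.40

Cumulative frequencies: 10, 20, 28, 39, 50, 65, 88, 106
n = 106; position = n/2 = 53.
This falls in the class [72, 84): L = 72, F = 50, f = 15, h = 12.
Median ≈ 72 + ((53 − 50) / 15) × 12 = 74.4000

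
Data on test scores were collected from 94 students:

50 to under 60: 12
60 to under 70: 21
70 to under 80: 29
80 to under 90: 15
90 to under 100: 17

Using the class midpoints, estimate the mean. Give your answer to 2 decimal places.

75.43

Midpoints: 55, 65, 75, 85, 95
Σfm = 12×55 + 21×65 + 29×75 + 15×85 + 17×95 = 7090
n = Σf = 94
Mean = 7090 / 94 = 75.4255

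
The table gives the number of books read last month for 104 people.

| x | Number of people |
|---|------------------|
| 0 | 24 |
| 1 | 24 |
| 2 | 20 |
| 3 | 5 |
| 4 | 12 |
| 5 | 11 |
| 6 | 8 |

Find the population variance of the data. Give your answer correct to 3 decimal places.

3.801

Values: 0, 1, 2, 3, 4, 5, 6
n = 104, Σfx = 230, mean = 2.2115
Σfx² = 904
Σf(x − x̄)² = Σfx² − (Σfx)²/n = 904 − 230²/104 = 395.3462
Population variance = 395.3462 / 104 = 3.8014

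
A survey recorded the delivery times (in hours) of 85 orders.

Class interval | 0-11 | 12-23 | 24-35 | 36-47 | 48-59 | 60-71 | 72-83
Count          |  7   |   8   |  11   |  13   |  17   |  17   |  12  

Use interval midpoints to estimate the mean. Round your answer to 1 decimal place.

Midpoints: 5.5, 17.5, 29.5, 41.5, 53.5, 65.5, 77.5
Σfm = 7×5.5 + 8×17.5 + 11×29.5 + 13×41.5 + 17×53.5 + 17×65.5 + 12×77.5 = 3995.5
n = Σf = 85
Mean = 3995.5 / 85 = 47.0059

47.0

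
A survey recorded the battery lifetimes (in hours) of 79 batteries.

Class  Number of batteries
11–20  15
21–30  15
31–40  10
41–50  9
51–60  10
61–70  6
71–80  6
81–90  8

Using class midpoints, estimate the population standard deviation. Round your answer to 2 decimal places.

Midpoints: 15.5, 25.5, 35.5, 45.5, 55.5, 65.5, 75.5, 85.5
n = 79, Σfm = 3464.5, mean = 43.8544
Σfm² = 193819.75
Σf(m − x̄)² = Σfm² − (Σfm)²/n = 193819.75 − 3464.5²/79 = 41886.0759
Population variance = 41886.0759 / 79 = 530.2035
Standard deviation = √530.2035 = 23.0261

23.03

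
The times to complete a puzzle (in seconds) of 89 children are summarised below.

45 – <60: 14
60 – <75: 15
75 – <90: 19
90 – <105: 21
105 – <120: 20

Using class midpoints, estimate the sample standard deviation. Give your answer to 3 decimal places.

Midpoints: 52.5, 67.5, 82.5, 97.5, 112.5
n = 89, Σfm = 7612.5, mean = 85.5337
Σfm² = 689006.25
Σf(m − x̄)² = Σfm² − (Σfm)²/n = 689006.25 − 7612.5²/89 = 37880.8989
Sample variance = 37880.8989 / 88 = 430.4648
Standard deviation = √430.4648 = 20.7476

20.748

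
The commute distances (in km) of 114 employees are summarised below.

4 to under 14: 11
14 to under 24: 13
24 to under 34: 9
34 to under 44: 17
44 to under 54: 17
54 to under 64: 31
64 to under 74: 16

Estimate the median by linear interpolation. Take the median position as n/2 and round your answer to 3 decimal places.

48.118

Cumulative frequencies: 11, 24, 33, 50, 67, 98, 114
n = 114; position = n/2 = 57.
This falls in the class 44 to under 54: L = 44, F = 50, f = 17, h = 10.
Median ≈ 44 + ((57 − 50) / 17) × 10 = 48.1176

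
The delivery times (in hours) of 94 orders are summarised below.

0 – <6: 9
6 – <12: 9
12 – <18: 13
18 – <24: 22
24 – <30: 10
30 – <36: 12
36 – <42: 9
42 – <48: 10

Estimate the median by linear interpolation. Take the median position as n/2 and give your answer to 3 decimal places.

Cumulative frequencies: 9, 18, 31, 53, 63, 75, 84, 94
n = 94; position = n/2 = 47.
This falls in the class 18 – <24: L = 18, F = 31, f = 22, h = 6.
Median ≈ 18 + ((47 − 31) / 22) × 6 = 22.3636

22.364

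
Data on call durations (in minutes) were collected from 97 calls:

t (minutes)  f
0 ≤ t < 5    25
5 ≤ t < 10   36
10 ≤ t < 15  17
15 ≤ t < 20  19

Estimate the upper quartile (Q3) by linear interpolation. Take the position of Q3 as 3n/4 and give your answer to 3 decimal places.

13.456

Cumulative frequencies: 25, 61, 78, 97
n = 97; position = 3n/4 = 72.75.
This falls in the class 10 ≤ t < 15: L = 10, F = 61, f = 17, h = 5.
Upper quartile ≈ 10 + ((72.75 − 61) / 17) × 5 = 13.4559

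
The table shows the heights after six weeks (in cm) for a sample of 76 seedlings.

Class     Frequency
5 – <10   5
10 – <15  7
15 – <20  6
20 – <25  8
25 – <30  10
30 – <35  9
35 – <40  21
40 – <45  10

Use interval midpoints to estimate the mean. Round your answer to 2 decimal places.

28.82

Midpoints: 7.5, 12.5, 17.5, 22.5, 27.5, 32.5, 37.5, 42.5
Σfm = 5×7.5 + 7×12.5 + 6×17.5 + 8×22.5 + 10×27.5 + 9×32.5 + 21×37.5 + 10×42.5 = 2190
n = Σf = 76
Mean = 2190 / 76 = 28.8158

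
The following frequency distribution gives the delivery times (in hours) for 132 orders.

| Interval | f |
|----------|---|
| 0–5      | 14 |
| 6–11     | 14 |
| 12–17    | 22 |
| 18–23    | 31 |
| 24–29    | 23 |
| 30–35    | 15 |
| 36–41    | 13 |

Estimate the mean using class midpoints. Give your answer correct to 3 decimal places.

Midpoints: 2.5, 8.5, 14.5, 20.5, 26.5, 32.5, 38.5
Σfm = 14×2.5 + 14×8.5 + 22×14.5 + 31×20.5 + 23×26.5 + 15×32.5 + 13×38.5 = 2706
n = Σf = 132
Mean = 2706 / 132 = 20.5000

20.500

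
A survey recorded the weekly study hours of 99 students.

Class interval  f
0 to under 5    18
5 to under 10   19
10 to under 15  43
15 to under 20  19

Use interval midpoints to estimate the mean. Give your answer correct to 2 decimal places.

Midpoints: 2.5, 7.5, 12.5, 17.5
Σfm = 18×2.5 + 19×7.5 + 43×12.5 + 19×17.5 = 1057.5
n = Σf = 99
Mean = 1057.5 / 99 = 10.6818

10.68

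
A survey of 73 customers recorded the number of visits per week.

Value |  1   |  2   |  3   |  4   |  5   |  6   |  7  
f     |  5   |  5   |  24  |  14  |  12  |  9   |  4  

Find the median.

Cumulative frequencies: 5, 10, 34, 48, 60, 69, 73
n = 73, so the median is the value in position (n+1)/2 = 37.
Position 37 falls at value 4.

4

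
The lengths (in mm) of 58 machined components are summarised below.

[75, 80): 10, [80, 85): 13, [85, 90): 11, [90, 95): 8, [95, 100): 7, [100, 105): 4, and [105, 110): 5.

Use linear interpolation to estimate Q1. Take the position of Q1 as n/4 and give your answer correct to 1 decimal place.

Cumulative frequencies: 10, 23, 34, 42, 49, 53, 58
n = 58; position = n/4 = 14.5.
This falls in the class [80, 85): L = 80, F = 10, f = 13, h = 5.
Lower quartile ≈ 80 + ((14.5 − 10) / 13) × 5 = 81.7308

81.7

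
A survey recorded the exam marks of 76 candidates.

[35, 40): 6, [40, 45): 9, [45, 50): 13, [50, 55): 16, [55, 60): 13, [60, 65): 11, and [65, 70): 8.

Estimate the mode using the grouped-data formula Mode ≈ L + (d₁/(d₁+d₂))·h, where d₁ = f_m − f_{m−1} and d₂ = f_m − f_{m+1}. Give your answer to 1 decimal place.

52.5

Modal class: [50, 55) (highest frequency 16).
d₁ = 16 − 13 = 3, d₂ = 16 − 13 = 3
Mode ≈ 50 + (3/(3+3)) × 5 = 50 + 2.5000 = 52.5000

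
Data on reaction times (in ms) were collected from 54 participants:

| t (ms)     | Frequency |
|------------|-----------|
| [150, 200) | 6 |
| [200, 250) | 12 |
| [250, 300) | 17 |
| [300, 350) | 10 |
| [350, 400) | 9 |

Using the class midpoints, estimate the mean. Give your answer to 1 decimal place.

278.7

Midpoints: 175, 225, 275, 325, 375
Σfm = 6×175 + 12×225 + 17×275 + 10×325 + 9×375 = 15050
n = Σf = 54
Mean = 15050 / 54 = 278.7037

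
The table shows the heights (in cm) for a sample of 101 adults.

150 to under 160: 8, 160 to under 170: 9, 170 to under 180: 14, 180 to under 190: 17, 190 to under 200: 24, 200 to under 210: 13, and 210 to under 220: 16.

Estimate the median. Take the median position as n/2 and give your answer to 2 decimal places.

Cumulative frequencies: 8, 17, 31, 48, 72, 85, 101
n = 101; position = n/2 = 50.5.
This falls in the class 190 to under 200: L = 190, F = 48, f = 24, h = 10.
Median ≈ 190 + ((50.5 − 48) / 24) × 10 = 191.0417

191.04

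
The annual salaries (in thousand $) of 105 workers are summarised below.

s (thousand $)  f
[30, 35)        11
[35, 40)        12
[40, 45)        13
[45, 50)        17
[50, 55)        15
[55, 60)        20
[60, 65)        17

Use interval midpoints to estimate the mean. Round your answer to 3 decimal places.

49.214

Midpoints: 32.5, 37.5, 42.5, 47.5, 52.5, 57.5, 62.5
Σfm = 11×32.5 + 12×37.5 + 13×42.5 + 17×47.5 + 15×52.5 + 20×57.5 + 17×62.5 = 5167.5
n = Σf = 105
Mean = 5167.5 / 105 = 49.2143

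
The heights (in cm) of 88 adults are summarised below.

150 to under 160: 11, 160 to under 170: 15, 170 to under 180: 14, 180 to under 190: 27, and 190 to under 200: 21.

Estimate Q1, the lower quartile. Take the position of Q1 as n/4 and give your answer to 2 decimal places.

167.33

Cumulative frequencies: 11, 26, 40, 67, 88
n = 88; position = n/4 = 22.
This falls in the class 160 to under 170: L = 160, F = 11, f = 15, h = 10.
Lower quartile ≈ 160 + ((22 − 11) / 15) × 10 = 167.3333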